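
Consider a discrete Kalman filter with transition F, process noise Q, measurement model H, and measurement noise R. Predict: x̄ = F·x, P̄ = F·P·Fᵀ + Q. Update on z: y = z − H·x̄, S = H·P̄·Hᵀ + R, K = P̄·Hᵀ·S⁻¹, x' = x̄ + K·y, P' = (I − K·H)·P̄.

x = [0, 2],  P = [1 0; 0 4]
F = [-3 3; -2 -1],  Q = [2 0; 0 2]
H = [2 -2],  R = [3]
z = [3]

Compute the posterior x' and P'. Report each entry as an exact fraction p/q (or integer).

x̄ = F·x = [6, -2]
P̄ = F·P·Fᵀ + Q = [47 -6; -6 10]
y = z − H·x̄ = [-13]
S = H·P̄·Hᵀ + R = [279]
K = P̄·Hᵀ·S⁻¹ = [106/279; -32/279]
x' = x̄ + K·y = [296/279, -142/279]
P' = (I − K·H)·P̄ = [1877/279 1718/279; 1718/279 1766/279]

x' = [296/279, -142/279]
P' = [1877/279 1718/279; 1718/279 1766/279]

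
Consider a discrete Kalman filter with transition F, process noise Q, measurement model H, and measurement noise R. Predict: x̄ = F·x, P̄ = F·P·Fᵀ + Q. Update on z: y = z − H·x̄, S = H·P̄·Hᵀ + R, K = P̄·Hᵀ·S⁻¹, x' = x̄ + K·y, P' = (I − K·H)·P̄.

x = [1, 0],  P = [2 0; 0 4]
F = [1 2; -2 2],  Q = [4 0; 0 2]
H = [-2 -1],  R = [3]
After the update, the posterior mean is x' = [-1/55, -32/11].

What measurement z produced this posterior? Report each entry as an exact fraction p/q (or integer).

x̄ = F·x = [1, -2]
P̄ = F·P·Fᵀ + Q = [22 12; 12 26]
S = H·P̄·Hᵀ + R = [165]
K = P̄·Hᵀ·S⁻¹ = [-56/165; -10/33]
x' − x̄ = [-56/55, -10/11] = K·y
y = (KᵀK)⁻¹·Kᵀ·(x' − x̄) = [3]
z = y + H·x̄ = [3] + [0] = [3]

z = [3]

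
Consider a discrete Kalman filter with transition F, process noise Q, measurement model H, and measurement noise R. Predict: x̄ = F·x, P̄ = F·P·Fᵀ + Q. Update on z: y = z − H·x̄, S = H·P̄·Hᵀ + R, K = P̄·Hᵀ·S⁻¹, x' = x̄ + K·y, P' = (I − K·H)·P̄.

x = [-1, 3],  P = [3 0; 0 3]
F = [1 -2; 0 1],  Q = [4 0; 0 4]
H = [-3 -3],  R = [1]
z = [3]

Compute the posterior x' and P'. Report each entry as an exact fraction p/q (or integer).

x' = [-538/127, 408/127]
P' = [892/127 -879/127; -879/127 880/127]

x̄ = F·x = [-7, 3]
P̄ = F·P·Fᵀ + Q = [19 -6; -6 7]
y = z − H·x̄ = [-9]
S = H·P̄·Hᵀ + R = [127]
K = P̄·Hᵀ·S⁻¹ = [-39/127; -3/127]
x' = x̄ + K·y = [-538/127, 408/127]
P' = (I − K·H)·P̄ = [892/127 -879/127; -879/127 880/127]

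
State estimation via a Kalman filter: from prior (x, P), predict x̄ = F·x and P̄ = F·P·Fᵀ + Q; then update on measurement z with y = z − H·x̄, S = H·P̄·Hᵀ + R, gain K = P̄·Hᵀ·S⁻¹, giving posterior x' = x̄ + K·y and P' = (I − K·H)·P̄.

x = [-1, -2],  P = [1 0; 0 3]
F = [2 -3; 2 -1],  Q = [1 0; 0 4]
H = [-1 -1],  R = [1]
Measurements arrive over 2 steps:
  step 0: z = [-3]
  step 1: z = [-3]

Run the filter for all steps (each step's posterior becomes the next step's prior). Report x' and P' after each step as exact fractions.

step 0: x' = [47/14, -12/35], P' = [43/14 -17/7; -17/7 97/35]
step 1: x' = [3665/6202, 7677/3101], P' = [14121/6202 -5181/3101; -5181/3101 6385/3101]

step 0: x̄ = F·x = [4, 0]
step 0: P̄ = F·P·Fᵀ + Q = [32 13; 13 11]
step 0: y = z − H·x̄ = [1]
step 0: S = H·P̄·Hᵀ + R = [70]
step 0: K = P̄·Hᵀ·S⁻¹ = [-9/14; -12/35]
step 0: x' = x̄ + K·y = [47/14, -12/35]
step 0: P' = (I − K·H)·P̄ = [43/14 -17/7; -17/7 97/35]
step 1: x̄ = F·x = [271/35, 247/35]
step 1: P̄ = F·P·Fᵀ + Q = [2358/35 1401/35; 1401/35 1007/35]
step 1: y = z − H·x̄ = [59/5]
step 1: S = H·P̄·Hᵀ + R = [886/5]
step 1: K = P̄·Hᵀ·S⁻¹ = [-537/886; -172/443]
step 1: x' = x̄ + K·y = [3665/6202, 7677/3101]
step 1: P' = (I − K·H)·P̄ = [14121/6202 -5181/3101; -5181/3101 6385/3101]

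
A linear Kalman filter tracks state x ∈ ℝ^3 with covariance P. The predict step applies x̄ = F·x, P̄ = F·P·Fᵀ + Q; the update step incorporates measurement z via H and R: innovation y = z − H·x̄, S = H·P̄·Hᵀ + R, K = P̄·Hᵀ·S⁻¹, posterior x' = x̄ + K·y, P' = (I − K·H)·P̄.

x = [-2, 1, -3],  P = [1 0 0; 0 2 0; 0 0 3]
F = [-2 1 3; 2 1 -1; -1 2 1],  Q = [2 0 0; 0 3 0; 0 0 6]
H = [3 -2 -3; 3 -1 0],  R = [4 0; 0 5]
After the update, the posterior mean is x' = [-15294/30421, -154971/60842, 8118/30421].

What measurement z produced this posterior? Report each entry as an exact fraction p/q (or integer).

x̄ = F·x = [-4, 0, 1]
P̄ = F·P·Fᵀ + Q = [35 -11 15; -11 12 -1; 15 -1 18]
S = H·P̄·Hᵀ + R = [379 300; 300 398]
K = P̄·Hᵀ·S⁻¹ = [-1082/30421 9682/30421; -3996/30421 -855/60842; -8293/30421 9767/30421]
x' − x̄ = [106390/30421, -154971/60842, -22303/30421] = K·y
y = (KᵀK)⁻¹·Kᵀ·(x' − x̄) = [18, 13]
z = y + H·x̄ = [18, 13] + [-15, -12] = [3, 1]

z = [3, 1]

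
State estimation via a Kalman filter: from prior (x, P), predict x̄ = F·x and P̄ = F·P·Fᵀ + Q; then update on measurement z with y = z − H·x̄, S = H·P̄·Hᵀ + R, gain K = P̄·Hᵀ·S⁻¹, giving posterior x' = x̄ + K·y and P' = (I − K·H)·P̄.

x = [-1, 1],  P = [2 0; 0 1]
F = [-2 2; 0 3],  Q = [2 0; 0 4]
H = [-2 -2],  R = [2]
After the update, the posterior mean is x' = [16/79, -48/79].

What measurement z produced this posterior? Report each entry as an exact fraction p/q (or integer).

x̄ = F·x = [4, 3]
P̄ = F·P·Fᵀ + Q = [14 6; 6 13]
S = H·P̄·Hᵀ + R = [158]
K = P̄·Hᵀ·S⁻¹ = [-20/79; -19/79]
x' − x̄ = [-300/79, -285/79] = K·y
y = (KᵀK)⁻¹·Kᵀ·(x' − x̄) = [15]
z = y + H·x̄ = [15] + [-14] = [1]

z = [1]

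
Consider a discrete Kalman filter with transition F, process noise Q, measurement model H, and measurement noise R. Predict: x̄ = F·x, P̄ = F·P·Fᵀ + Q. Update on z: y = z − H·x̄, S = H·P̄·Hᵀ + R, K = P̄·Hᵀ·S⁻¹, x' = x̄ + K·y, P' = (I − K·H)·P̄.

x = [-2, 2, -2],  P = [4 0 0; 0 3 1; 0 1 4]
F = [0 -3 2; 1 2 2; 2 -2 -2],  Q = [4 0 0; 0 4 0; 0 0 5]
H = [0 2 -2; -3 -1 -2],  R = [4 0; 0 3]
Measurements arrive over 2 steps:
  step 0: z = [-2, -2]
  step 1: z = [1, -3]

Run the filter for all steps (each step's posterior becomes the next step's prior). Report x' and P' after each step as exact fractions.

step 0: x' = [5083/32216, -1178/4027, 24601/32216], P' = [279281/32216 -33508/4027 -272705/32216; -33508/4027 35204/4027 33128/4027; -272705/32216 33128/4027 280381/32216]
step 1: x' = [2810394282/2605227425, 1811295551/5210454850, -45573793/208418194], P' = [7119095866/2605227425 -6049979006/2605227425 -265962584/104209097; -6049979006/2605227425 6926260696/2605227425 233866879/104209097; -265962584/104209097 233866879/104209097 293179150/104209097]

step 0: x̄ = F·x = [-10, -2, -4]
step 0: P̄ = F·P·Fᵀ + Q = [35 -4 4; -4 44 -28; 4 -28 57]
step 0: y = z − H·x̄ = [-6, -42]
step 0: S = H·P̄·Hᵀ + R = [632 244; 244 502]
step 0: K = P̄·Hᵀ·S⁻¹ = [4641/64432 -8123/32216; 1038/4027 -312/4027; -15357/64432 -2557/32216]
step 0: x' = x̄ + K·y = [5083/32216, -1178/4027, 24601/32216]
step 0: P' = (I − K·H)·P̄ = [279281/32216 -33508/4027 -272705/32216; -33508/4027 35204/4027 33128/4027; -272705/32216 33128/4027 280381/32216]
step 1: x̄ = F·x = [38737/16108, 35437/32216, -5047/8054]
step 1: P̄ = F·P·Fᵀ + Q = [151197/8054 -419767/16108 201985/4027; -419767/16108 2613313/32216 -1222805/8054; 201985/4027 -1222805/8054 1246575/4027]
step 1: y = z − H·x̄ = [-39517/16108, 130835/32216]
step 1: S = H·P̄·Hᵀ + R = [22400569/8054 29589349/16108; 29589349/16108 42831929/32216]
step 1: K = P̄·Hᵀ·S⁻¹ = [299542797/2605227425 -669726464/2605227425; 1079588721/5210454850 -156555876/2605227425; -59312271/208418194 -7445809/104209097]
step 1: x' = x̄ + K·y = [2810394282/2605227425, 1811295551/5210454850, -45573793/208418194]
step 1: P' = (I − K·H)·P̄ = [7119095866/2605227425 -6049979006/2605227425 -265962584/104209097; -6049979006/2605227425 6926260696/2605227425 233866879/104209097; -265962584/104209097 233866879/104209097 293179150/104209097]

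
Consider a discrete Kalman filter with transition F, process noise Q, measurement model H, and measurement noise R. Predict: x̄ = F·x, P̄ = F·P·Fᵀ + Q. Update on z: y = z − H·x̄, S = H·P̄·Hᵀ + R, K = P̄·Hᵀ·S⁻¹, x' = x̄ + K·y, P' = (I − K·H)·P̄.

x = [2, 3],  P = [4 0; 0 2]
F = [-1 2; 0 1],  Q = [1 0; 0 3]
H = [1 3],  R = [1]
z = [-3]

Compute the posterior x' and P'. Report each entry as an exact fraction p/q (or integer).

x̄ = F·x = [4, 3]
P̄ = F·P·Fᵀ + Q = [13 4; 4 5]
y = z − H·x̄ = [-16]
S = H·P̄·Hᵀ + R = [83]
K = P̄·Hᵀ·S⁻¹ = [25/83; 19/83]
x' = x̄ + K·y = [-68/83, -55/83]
P' = (I − K·H)·P̄ = [454/83 -143/83; -143/83 54/83]

x' = [-68/83, -55/83]
P' = [454/83 -143/83; -143/83 54/83]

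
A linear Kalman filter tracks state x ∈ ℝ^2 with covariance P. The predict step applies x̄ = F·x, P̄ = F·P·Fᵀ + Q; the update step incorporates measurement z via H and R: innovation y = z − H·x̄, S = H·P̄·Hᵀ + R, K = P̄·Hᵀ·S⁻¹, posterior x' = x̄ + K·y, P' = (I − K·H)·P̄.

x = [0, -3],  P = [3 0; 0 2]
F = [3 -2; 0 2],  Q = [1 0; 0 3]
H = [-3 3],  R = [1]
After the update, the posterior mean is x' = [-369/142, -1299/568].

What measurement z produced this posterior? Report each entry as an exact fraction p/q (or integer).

x̄ = F·x = [6, -6]
P̄ = F·P·Fᵀ + Q = [36 -8; -8 11]
S = H·P̄·Hᵀ + R = [568]
K = P̄·Hᵀ·S⁻¹ = [-33/142; 57/568]
x' − x̄ = [-1221/142, 2109/568] = K·y
y = (KᵀK)⁻¹·Kᵀ·(x' − x̄) = [37]
z = y + H·x̄ = [37] + [-36] = [1]

z = [1]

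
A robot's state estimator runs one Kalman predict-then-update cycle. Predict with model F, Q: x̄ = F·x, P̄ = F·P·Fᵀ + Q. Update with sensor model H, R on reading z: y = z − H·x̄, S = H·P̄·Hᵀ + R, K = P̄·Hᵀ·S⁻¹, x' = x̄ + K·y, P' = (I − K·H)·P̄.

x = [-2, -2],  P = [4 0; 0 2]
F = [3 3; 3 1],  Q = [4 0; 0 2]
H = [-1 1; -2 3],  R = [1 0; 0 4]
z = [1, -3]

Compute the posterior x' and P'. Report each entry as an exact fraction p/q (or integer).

x' = [-225/32, -23/4]
P' = [1865/176 179/22; 179/22 72/11]

x̄ = F·x = [-12, -8]
P̄ = F·P·Fᵀ + Q = [58 42; 42 40]
y = z − H·x̄ = [-3, -3]
S = H·P̄·Hᵀ + R = [15 26; 26 92]
K = P̄·Hᵀ·S⁻¹ = [-433/176 283/352; -35/22 37/44]
x' = x̄ + K·y = [-225/32, -23/4]
P' = (I − K·H)·P̄ = [1865/176 179/22; 179/22 72/11]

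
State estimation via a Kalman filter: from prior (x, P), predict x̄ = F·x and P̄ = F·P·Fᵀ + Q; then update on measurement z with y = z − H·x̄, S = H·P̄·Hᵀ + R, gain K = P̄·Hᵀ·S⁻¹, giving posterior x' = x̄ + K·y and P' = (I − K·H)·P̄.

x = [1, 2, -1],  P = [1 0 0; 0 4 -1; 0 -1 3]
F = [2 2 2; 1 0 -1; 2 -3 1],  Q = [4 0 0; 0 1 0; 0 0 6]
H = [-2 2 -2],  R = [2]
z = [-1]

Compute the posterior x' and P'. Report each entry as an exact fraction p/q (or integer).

x̄ = F·x = [4, 2, -5]
P̄ = F·P·Fᵀ + Q = [28 -2 -10; -2 5 -4; -10 -4 55]
y = z − H·x̄ = [-7]
S = H·P̄·Hᵀ + R = [322]
K = P̄·Hᵀ·S⁻¹ = [-20/161; 11/161; -7/23]
x' = x̄ + K·y = [112/23, 35/23, -66/23]
P' = (I − K·H)·P̄ = [3708/161 118/161 -510/23; 118/161 563/161 62/23; -510/23 62/23 579/23]

x' = [112/23, 35/23, -66/23]
P' = [3708/161 118/161 -510/23; 118/161 563/161 62/23; -510/23 62/23 579/23]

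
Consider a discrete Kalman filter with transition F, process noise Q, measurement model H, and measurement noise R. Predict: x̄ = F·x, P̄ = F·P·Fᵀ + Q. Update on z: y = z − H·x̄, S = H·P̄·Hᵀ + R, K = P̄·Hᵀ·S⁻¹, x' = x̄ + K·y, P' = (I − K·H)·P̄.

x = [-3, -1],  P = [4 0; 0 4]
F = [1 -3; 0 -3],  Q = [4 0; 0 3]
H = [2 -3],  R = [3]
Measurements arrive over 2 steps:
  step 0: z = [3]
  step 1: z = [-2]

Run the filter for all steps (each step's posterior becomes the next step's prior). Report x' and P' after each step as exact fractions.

step 0: x' = [-120/49, -123/49], P' = [1956/49 1314/49; 1314/49 1797/98]
step 1: x' = [183754/67865, 168768/67865], P' = [825558/67865 565821/67865; 565821/67865 410037/67865]

step 0: x̄ = F·x = [0, 3]
step 0: P̄ = F·P·Fᵀ + Q = [44 36; 36 39]
step 0: y = z − H·x̄ = [12]
step 0: S = H·P̄·Hᵀ + R = [98]
step 0: K = P̄·Hᵀ·S⁻¹ = [-10/49; -45/98]
step 0: x' = x̄ + K·y = [-120/49, -123/49]
step 0: P' = (I − K·H)·P̄ = [1956/49 1314/49; 1314/49 1797/98]
step 1: x̄ = F·x = [249/49, 369/49]
step 1: P̄ = F·P·Fᵀ + Q = [4709/98 8289/98; 8289/98 16467/98]
step 1: y = z − H·x̄ = [73/7]
step 1: S = H·P̄·Hᵀ + R = [1385/2]
step 1: K = P̄·Hᵀ·S⁻¹ = [-2207/9695; -4689/9695]
step 1: x' = x̄ + K·y = [183754/67865, 168768/67865]
step 1: P' = (I − K·H)·P̄ = [825558/67865 565821/67865; 565821/67865 410037/67865]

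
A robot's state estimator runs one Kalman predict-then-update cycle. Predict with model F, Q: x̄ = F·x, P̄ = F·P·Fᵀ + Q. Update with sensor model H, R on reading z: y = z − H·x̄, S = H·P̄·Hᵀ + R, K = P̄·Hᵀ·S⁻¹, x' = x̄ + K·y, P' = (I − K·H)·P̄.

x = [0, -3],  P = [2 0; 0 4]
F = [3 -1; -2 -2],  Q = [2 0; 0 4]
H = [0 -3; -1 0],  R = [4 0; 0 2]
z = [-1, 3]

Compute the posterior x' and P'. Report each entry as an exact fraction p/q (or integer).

x̄ = F·x = [3, 6]
P̄ = F·P·Fᵀ + Q = [24 -4; -4 28]
y = z − H·x̄ = [17, 6]
S = H·P̄·Hᵀ + R = [256 -12; -12 26]
K = P̄·Hᵀ·S⁻¹ = [3/814 -375/407; -267/814 1/407]
x' = x̄ + K·y = [-2007/814, 357/814]
P' = (I − K·H)·P̄ = [750/407 -2/407; -2/407 178/407]

x' = [-2007/814, 357/814]
P' = [750/407 -2/407; -2/407 178/407]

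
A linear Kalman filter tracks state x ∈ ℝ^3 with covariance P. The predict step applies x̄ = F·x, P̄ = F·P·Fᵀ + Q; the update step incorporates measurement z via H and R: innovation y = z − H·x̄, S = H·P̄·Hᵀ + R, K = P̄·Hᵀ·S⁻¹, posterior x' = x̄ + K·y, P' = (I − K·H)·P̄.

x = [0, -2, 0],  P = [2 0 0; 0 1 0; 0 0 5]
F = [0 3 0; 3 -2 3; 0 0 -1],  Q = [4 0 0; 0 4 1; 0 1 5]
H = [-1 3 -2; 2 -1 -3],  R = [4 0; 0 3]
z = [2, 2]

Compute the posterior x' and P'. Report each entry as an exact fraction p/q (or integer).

x̄ = F·x = [-6, 4, 0]
P̄ = F·P·Fᵀ + Q = [13 -6 0; -6 71 -14; 0 -14 10]
y = z − H·x̄ = [-16, 18]
S = H·P̄·Hᵀ + R = [900 -123; -123 156]
K = P̄·Hᵀ·S⁻¹ = [-100/13919 8329/41757; 3721/13919 -2173/41757; -3880/41757 -7342/41757]
x' = x̄ + K·y = [-31940/13919, -16898/13919, -70076/41757]
P' = (I − K·H)·P̄ = [267013/41757 165047/41757 114664/41757; 165047/41757 118393/41757 72740/41757; 114664/41757 72740/41757 19846/13919]

x' = [-31940/13919, -16898/13919, -70076/41757]
P' = [267013/41757 165047/41757 114664/41757; 165047/41757 118393/41757 72740/41757; 114664/41757 72740/41757 19846/13919]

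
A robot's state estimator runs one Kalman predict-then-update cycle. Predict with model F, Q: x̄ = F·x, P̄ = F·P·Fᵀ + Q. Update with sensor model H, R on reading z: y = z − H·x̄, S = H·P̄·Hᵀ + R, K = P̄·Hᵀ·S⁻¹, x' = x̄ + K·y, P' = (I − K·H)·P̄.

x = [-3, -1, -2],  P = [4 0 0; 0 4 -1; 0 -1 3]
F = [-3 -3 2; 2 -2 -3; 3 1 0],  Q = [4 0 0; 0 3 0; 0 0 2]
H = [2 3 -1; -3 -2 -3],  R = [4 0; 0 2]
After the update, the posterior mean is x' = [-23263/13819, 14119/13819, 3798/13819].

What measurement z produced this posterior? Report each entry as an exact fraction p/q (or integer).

x̄ = F·x = [8, 2, -10]
P̄ = F·P·Fᵀ + Q = [100 -23 -50; -23 50 19; -50 19 42]
S = H·P̄·Hᵀ + R = [706 -458; -458 532]
K = P̄·Hᵀ·S⁻¹ = [4055/13819 1579/27638; 1229/41457 -11599/82914; -12908/41457 -24407/82914]
x' − x̄ = [-133815/13819, -13519/13819, 141988/13819] = K·y
y = (KᵀK)⁻¹·Kᵀ·(x' − x̄) = [-33, 0]
z = y + H·x̄ = [-33, 0] + [32, 2] = [-1, 2]

z = [-1, 2]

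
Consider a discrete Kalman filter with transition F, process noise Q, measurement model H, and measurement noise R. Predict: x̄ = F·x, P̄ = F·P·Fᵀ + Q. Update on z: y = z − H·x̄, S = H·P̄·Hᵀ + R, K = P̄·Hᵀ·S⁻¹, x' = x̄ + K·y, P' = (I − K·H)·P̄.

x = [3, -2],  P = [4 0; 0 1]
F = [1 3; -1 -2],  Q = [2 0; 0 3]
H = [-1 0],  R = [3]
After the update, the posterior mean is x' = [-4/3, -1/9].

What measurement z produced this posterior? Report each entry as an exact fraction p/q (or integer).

x̄ = F·x = [-3, 1]
P̄ = F·P·Fᵀ + Q = [15 -10; -10 11]
S = H·P̄·Hᵀ + R = [18]
K = P̄·Hᵀ·S⁻¹ = [-5/6; 5/9]
x' − x̄ = [5/3, -10/9] = K·y
y = (KᵀK)⁻¹·Kᵀ·(x' − x̄) = [-2]
z = y + H·x̄ = [-2] + [3] = [1]

z = [1]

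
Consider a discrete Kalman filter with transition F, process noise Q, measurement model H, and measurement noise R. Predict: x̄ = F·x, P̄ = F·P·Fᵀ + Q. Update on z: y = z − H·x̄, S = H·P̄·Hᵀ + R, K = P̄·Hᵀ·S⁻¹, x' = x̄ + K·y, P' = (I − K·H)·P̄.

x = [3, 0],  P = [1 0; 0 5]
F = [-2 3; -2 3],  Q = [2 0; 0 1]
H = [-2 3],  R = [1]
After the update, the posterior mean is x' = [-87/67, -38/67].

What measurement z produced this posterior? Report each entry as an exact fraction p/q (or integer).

z = [1]

x̄ = F·x = [-6, -6]
P̄ = F·P·Fᵀ + Q = [51 49; 49 50]
S = H·P̄·Hᵀ + R = [67]
K = P̄·Hᵀ·S⁻¹ = [45/67; 52/67]
x' − x̄ = [315/67, 364/67] = K·y
y = (KᵀK)⁻¹·Kᵀ·(x' − x̄) = [7]
z = y + H·x̄ = [7] + [-6] = [1]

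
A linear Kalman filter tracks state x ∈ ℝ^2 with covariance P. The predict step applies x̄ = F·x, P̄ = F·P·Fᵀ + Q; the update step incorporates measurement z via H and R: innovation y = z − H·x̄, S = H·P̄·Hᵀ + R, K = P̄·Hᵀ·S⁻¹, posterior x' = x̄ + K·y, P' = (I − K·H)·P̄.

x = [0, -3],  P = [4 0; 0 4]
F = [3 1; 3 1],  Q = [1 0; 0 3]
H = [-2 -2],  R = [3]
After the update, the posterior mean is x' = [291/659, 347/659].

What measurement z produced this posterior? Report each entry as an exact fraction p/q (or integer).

x̄ = F·x = [-3, -3]
P̄ = F·P·Fᵀ + Q = [41 40; 40 43]
S = H·P̄·Hᵀ + R = [659]
K = P̄·Hᵀ·S⁻¹ = [-162/659; -166/659]
x' − x̄ = [2268/659, 2324/659] = K·y
y = (KᵀK)⁻¹·Kᵀ·(x' − x̄) = [-14]
z = y + H·x̄ = [-14] + [12] = [-2]

z = [-2]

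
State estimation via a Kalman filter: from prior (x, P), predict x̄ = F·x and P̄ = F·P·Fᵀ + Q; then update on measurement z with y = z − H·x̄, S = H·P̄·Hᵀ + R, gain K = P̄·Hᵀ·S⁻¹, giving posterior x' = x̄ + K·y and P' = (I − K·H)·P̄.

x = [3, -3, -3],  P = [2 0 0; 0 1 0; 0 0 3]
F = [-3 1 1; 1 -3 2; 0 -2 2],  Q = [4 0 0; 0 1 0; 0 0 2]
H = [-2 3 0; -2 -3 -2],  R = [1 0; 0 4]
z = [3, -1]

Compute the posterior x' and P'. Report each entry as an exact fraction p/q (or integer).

x̄ = F·x = [-15, 6, 0]
P̄ = F·P·Fᵀ + Q = [26 -3 4; -3 24 18; 4 18 18]
y = z − H·x̄ = [-45, -13]
S = H·P̄·Hᵀ + R = [357 -204; -204 608]
K = P̄·Hᵀ·S⁻¹ = [-11873/43860 -601/3440; 1109/7310 -201/1720; 997/21930 -251/1720]
x' = x̄ + K·y = [-31999/58480, 20241/29240, -4349/29240]
P' = (I − K·H)·P̄ = [101227/175440 8609/29240 -58703/87720; 8609/29240 3609/14620 -6301/14620; -58703/87720 -6301/14620 70507/43860]

x' = [-31999/58480, 20241/29240, -4349/29240]
P' = [101227/175440 8609/29240 -58703/87720; 8609/29240 3609/14620 -6301/14620; -58703/87720 -6301/14620 70507/43860]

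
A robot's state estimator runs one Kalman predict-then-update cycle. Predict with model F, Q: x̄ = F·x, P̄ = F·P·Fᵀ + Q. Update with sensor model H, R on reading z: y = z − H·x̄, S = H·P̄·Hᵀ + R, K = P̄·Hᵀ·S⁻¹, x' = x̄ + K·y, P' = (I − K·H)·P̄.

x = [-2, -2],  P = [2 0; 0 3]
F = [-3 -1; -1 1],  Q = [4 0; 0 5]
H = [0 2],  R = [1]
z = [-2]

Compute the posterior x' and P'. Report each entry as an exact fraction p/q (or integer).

x̄ = F·x = [8, 0]
P̄ = F·P·Fᵀ + Q = [25 3; 3 10]
y = z − H·x̄ = [-2]
S = H·P̄·Hᵀ + R = [41]
K = P̄·Hᵀ·S⁻¹ = [6/41; 20/41]
x' = x̄ + K·y = [316/41, -40/41]
P' = (I − K·H)·P̄ = [989/41 3/41; 3/41 10/41]

x' = [316/41, -40/41]
P' = [989/41 3/41; 3/41 10/41]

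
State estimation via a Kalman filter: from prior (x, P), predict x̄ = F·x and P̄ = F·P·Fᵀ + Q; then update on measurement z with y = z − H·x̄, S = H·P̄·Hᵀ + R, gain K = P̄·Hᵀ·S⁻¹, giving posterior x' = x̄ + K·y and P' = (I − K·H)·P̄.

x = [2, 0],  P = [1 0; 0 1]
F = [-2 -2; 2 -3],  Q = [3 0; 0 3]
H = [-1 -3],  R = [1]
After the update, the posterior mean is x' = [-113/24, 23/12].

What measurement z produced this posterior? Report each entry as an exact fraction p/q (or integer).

z = [-1]

x̄ = F·x = [-4, 4]
P̄ = F·P·Fᵀ + Q = [11 2; 2 16]
S = H·P̄·Hᵀ + R = [168]
K = P̄·Hᵀ·S⁻¹ = [-17/168; -25/84]
x' − x̄ = [-17/24, -25/12] = K·y
y = (KᵀK)⁻¹·Kᵀ·(x' − x̄) = [7]
z = y + H·x̄ = [7] + [-8] = [-1]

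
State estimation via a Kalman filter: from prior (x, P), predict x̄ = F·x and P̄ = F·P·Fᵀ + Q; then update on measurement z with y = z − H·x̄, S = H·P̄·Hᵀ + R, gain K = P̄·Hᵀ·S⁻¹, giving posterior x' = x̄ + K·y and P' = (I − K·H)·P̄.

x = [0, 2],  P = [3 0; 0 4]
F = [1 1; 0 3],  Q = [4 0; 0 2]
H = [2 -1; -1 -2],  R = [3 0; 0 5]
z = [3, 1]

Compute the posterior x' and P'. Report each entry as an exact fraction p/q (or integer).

x̄ = F·x = [2, 6]
P̄ = F·P·Fᵀ + Q = [11 12; 12 38]
y = z − H·x̄ = [5, 15]
S = H·P̄·Hᵀ + R = [37 18; 18 216]
K = P̄·Hᵀ·S⁻¹ = [155/426 -1475/7668; -40/213 -751/1917]
x' = x̄ + K·y = [2387/2556, -521/639]
P' = (I − K·H)·P̄ = [4823/7668 319/1917; 319/1917 1718/1917]

x' = [2387/2556, -521/639]
P' = [4823/7668 319/1917; 319/1917 1718/1917]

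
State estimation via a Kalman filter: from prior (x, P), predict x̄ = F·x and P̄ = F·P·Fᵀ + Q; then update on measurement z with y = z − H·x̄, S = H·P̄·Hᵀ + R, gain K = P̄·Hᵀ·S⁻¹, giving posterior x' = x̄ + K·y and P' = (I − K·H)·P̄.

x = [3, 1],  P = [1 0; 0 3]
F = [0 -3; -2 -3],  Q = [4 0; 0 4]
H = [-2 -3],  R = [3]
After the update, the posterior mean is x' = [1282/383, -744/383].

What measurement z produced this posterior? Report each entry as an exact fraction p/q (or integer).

z = [-1]

x̄ = F·x = [-3, -9]
P̄ = F·P·Fᵀ + Q = [31 27; 27 35]
S = H·P̄·Hᵀ + R = [766]
K = P̄·Hᵀ·S⁻¹ = [-143/766; -159/766]
x' − x̄ = [2431/383, 2703/383] = K·y
y = (KᵀK)⁻¹·Kᵀ·(x' − x̄) = [-34]
z = y + H·x̄ = [-34] + [33] = [-1]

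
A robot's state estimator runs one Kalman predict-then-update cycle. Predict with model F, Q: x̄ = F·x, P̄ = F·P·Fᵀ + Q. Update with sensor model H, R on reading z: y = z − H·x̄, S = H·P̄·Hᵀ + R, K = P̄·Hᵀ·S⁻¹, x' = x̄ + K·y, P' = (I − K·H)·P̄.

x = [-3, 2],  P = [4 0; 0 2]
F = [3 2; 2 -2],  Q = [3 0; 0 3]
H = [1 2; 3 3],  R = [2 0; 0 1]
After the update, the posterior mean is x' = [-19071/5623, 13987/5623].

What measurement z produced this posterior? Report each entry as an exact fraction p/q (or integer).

z = [3, -3]

x̄ = F·x = [-5, -10]
P̄ = F·P·Fᵀ + Q = [47 16; 16 27]
S = H·P̄·Hᵀ + R = [221 447; 447 955]
K = P̄·Hᵀ·S⁻¹ = [-4519/5623 3228/5623; 9187/11246 -2781/11246]
x' − x̄ = [9044/5623, 70217/5623] = K·y
y = (KᵀK)⁻¹·Kᵀ·(x' − x̄) = [28, 42]
z = y + H·x̄ = [28, 42] + [-25, -45] = [3, -3]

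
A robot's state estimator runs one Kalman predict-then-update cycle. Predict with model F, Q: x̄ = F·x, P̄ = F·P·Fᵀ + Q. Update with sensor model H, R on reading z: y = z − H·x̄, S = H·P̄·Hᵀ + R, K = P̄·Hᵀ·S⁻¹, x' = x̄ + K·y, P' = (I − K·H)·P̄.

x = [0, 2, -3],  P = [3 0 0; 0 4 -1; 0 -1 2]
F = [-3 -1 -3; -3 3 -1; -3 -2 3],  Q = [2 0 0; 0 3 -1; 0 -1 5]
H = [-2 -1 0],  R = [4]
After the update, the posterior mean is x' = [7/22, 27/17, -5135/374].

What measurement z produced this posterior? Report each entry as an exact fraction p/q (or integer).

z = [-2]

x̄ = F·x = [7, 9, -13]
P̄ = F·P·Fᵀ + Q = [45 29 14; 29 74 -15; 14 -15 78]
S = H·P̄·Hᵀ + R = [374]
K = P̄·Hᵀ·S⁻¹ = [-7/22; -6/17; -13/374]
x' − x̄ = [-147/22, -126/17, -273/374] = K·y
y = (KᵀK)⁻¹·Kᵀ·(x' − x̄) = [21]
z = y + H·x̄ = [21] + [-23] = [-2]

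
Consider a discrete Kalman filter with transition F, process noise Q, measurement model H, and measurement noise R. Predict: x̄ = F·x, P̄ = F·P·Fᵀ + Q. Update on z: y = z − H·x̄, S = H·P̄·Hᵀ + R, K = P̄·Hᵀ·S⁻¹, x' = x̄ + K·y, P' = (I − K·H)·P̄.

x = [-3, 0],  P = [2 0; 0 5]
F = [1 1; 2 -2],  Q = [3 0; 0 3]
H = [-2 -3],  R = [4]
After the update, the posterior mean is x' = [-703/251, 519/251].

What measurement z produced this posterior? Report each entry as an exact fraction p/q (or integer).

z = [-1]

x̄ = F·x = [-3, -6]
P̄ = F·P·Fᵀ + Q = [10 -6; -6 31]
S = H·P̄·Hᵀ + R = [251]
K = P̄·Hᵀ·S⁻¹ = [-2/251; -81/251]
x' − x̄ = [50/251, 2025/251] = K·y
y = (KᵀK)⁻¹·Kᵀ·(x' − x̄) = [-25]
z = y + H·x̄ = [-25] + [24] = [-1]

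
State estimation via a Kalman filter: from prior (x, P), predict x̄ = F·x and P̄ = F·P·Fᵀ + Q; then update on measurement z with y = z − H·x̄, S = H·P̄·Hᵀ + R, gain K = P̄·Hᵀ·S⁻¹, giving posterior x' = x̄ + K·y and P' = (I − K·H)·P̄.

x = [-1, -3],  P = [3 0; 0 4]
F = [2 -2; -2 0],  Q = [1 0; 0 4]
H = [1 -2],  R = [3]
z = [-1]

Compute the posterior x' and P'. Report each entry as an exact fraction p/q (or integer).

x' = [523/144, 83/36]
P' = [1367/144 151/36; 151/36 23/9]

x̄ = F·x = [4, 2]
P̄ = F·P·Fᵀ + Q = [29 -12; -12 16]
y = z − H·x̄ = [-1]
S = H·P̄·Hᵀ + R = [144]
K = P̄·Hᵀ·S⁻¹ = [53/144; -11/36]
x' = x̄ + K·y = [523/144, 83/36]
P' = (I − K·H)·P̄ = [1367/144 151/36; 151/36 23/9]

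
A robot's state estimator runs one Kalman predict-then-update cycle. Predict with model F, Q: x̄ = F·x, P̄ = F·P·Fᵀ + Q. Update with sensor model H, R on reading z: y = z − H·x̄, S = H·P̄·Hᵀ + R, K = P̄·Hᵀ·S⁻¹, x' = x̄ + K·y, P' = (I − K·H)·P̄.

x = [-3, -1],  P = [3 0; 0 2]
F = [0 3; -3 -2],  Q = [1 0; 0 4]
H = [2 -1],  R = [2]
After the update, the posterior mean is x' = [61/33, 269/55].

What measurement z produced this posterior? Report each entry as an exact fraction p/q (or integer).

x̄ = F·x = [-3, 11]
P̄ = F·P·Fᵀ + Q = [19 -12; -12 39]
S = H·P̄·Hᵀ + R = [165]
K = P̄·Hᵀ·S⁻¹ = [10/33; -21/55]
x' − x̄ = [160/33, -336/55] = K·y
y = (KᵀK)⁻¹·Kᵀ·(x' − x̄) = [16]
z = y + H·x̄ = [16] + [-17] = [-1]

z = [-1]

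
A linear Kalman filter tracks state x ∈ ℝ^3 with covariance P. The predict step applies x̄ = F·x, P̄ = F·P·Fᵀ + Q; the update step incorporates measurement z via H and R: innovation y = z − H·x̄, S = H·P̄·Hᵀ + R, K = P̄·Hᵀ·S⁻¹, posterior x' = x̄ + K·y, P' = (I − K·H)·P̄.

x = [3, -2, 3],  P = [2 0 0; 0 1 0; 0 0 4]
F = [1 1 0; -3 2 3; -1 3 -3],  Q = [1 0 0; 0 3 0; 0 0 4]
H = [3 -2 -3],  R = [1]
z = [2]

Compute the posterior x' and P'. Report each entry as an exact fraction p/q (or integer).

x' = [-589/482, 989/241, -1125/241]
P' = [1639/482 -437/241 1108/241; -437/241 12779/241 -8946/241; 1108/241 -8946/241 7089/241]

x̄ = F·x = [1, -4, -18]
P̄ = F·P·Fᵀ + Q = [4 -4 1; -4 61 -24; 1 -24 51]
y = z − H·x̄ = [-63]
S = H·P̄·Hᵀ + R = [482]
K = P̄·Hᵀ·S⁻¹ = [17/482; -31/241; -51/241]
x' = x̄ + K·y = [-589/482, 989/241, -1125/241]
P' = (I − K·H)·P̄ = [1639/482 -437/241 1108/241; -437/241 12779/241 -8946/241; 1108/241 -8946/241 7089/241]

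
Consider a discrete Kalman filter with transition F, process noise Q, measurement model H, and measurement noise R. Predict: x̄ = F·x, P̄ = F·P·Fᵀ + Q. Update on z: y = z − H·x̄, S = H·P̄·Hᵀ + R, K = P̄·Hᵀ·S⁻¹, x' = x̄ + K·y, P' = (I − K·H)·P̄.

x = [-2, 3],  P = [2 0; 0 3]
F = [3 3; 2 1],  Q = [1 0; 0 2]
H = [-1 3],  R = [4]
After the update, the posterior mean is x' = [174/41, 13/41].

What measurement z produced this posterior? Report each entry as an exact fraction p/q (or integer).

z = [-3]

x̄ = F·x = [3, -1]
P̄ = F·P·Fᵀ + Q = [46 21; 21 13]
S = H·P̄·Hᵀ + R = [41]
K = P̄·Hᵀ·S⁻¹ = [17/41; 18/41]
x' − x̄ = [51/41, 54/41] = K·y
y = (KᵀK)⁻¹·Kᵀ·(x' − x̄) = [3]
z = y + H·x̄ = [3] + [-6] = [-3]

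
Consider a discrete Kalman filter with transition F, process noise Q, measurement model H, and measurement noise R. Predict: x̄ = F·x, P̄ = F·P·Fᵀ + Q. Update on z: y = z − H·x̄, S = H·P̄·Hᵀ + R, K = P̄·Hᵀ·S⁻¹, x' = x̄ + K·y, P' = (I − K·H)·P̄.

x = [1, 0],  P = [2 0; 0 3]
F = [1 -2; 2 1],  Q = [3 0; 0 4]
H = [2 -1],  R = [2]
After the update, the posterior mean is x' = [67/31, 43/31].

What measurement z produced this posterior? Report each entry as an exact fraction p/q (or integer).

x̄ = F·x = [1, 2]
P̄ = F·P·Fᵀ + Q = [17 -2; -2 15]
S = H·P̄·Hᵀ + R = [93]
K = P̄·Hᵀ·S⁻¹ = [12/31; -19/93]
x' − x̄ = [36/31, -19/31] = K·y
y = (KᵀK)⁻¹·Kᵀ·(x' − x̄) = [3]
z = y + H·x̄ = [3] + [0] = [3]

z = [3]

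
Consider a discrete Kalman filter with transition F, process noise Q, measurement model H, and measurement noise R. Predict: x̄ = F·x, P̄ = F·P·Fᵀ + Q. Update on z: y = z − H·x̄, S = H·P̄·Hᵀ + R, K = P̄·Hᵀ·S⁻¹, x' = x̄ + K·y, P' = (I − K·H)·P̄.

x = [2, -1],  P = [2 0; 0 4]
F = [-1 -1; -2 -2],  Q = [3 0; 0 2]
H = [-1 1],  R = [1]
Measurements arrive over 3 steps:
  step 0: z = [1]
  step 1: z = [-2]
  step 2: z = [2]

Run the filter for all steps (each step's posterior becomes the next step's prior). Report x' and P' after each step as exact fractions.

step 0: x̄ = F·x = [-1, -2]
step 0: P̄ = F·P·Fᵀ + Q = [9 12; 12 26]
step 0: y = z − H·x̄ = [2]
step 0: S = H·P̄·Hᵀ + R = [12]
step 0: K = P̄·Hᵀ·S⁻¹ = [1/4; 7/6]
step 0: x' = x̄ + K·y = [-1/2, 1/3]
step 0: P' = (I − K·H)·P̄ = [33/4 17/2; 17/2 29/3]
step 1: x̄ = F·x = [1/6, 1/3]
step 1: P̄ = F·P·Fᵀ + Q = [455/12 419/6; 419/6 425/3]
step 1: y = z − H·x̄ = [-13/6]
step 1: S = H·P̄·Hᵀ + R = [491/12]
step 1: K = P̄·Hᵀ·S⁻¹ = [383/491; 862/491]
step 1: x' = x̄ + K·y = [-748/491, -1704/491]
step 1: P' = (I − K·H)·P̄ = [6393/491 6776/491; 6776/491 7638/491]
step 2: x̄ = F·x = [2452/491, 4904/491]
step 2: P̄ = F·P·Fᵀ + Q = [29056/491 55166/491; 55166/491 111314/491]
step 2: y = z − H·x̄ = [-1470/491]
step 2: S = H·P̄·Hᵀ + R = [30529/491]
step 2: K = P̄·Hᵀ·S⁻¹ = [26110/30529; 56148/30529]
step 2: x' = x̄ + K·y = [74288/30529, 136816/30529]
step 2: P' = (I − K·H)·P̄ = [418164/30529 444274/30529; 444274/30529 500422/30529]

step 0: x' = [-1/2, 1/3], P' = [33/4 17/2; 17/2 29/3]
step 1: x' = [-748/491, -1704/491], P' = [6393/491 6776/491; 6776/491 7638/491]
step 2: x' = [74288/30529, 136816/30529], P' = [418164/30529 444274/30529; 444274/30529 500422/30529]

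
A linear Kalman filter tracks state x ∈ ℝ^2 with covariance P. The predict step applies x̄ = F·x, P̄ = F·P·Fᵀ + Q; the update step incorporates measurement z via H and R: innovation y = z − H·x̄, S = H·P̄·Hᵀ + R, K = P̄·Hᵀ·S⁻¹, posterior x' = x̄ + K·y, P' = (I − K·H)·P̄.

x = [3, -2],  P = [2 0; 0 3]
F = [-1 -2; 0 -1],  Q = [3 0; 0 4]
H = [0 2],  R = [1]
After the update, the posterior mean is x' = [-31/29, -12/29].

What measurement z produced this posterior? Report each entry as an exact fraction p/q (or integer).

x̄ = F·x = [1, 2]
P̄ = F·P·Fᵀ + Q = [17 6; 6 7]
S = H·P̄·Hᵀ + R = [29]
K = P̄·Hᵀ·S⁻¹ = [12/29; 14/29]
x' − x̄ = [-60/29, -70/29] = K·y
y = (KᵀK)⁻¹·Kᵀ·(x' − x̄) = [-5]
z = y + H·x̄ = [-5] + [4] = [-1]

z = [-1]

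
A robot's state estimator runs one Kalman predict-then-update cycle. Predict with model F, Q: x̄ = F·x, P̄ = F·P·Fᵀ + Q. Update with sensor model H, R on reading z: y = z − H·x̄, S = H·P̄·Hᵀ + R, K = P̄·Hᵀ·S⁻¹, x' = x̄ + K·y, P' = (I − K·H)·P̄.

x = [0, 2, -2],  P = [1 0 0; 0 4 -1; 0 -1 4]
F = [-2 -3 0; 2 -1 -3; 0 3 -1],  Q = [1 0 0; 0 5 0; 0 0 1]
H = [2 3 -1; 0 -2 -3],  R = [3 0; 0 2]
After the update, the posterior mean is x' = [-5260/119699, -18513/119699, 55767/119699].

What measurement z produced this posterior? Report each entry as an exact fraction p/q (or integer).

z = [-1, -1]

x̄ = F·x = [-6, 4, 8]
P̄ = F·P·Fᵀ + Q = [41 -1 -39; -1 43 8; -39 8 47]
S = H·P̄·Hᵀ + R = [697 65; 65 693]
K = P̄·Hᵀ·S⁻¹ = [74039/478796 75273/478796; 89617/478796 -84405/478796; -14947/119699 -25716/119699]
x' − x̄ = [712934/119699, -497309/119699, -901825/119699] = K·y
y = (KᵀK)⁻¹·Kᵀ·(x' − x̄) = [7, 31]
z = y + H·x̄ = [7, 31] + [-8, -32] = [-1, -1]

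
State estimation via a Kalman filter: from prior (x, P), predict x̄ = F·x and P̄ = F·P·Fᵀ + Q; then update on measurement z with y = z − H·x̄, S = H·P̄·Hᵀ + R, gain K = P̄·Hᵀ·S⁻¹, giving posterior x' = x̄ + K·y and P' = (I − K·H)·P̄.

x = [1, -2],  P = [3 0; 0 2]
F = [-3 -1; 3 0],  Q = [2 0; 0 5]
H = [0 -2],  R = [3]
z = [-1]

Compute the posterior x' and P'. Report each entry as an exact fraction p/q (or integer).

x̄ = F·x = [-1, 3]
P̄ = F·P·Fᵀ + Q = [31 -27; -27 32]
y = z − H·x̄ = [5]
S = H·P̄·Hᵀ + R = [131]
K = P̄·Hᵀ·S⁻¹ = [54/131; -64/131]
x' = x̄ + K·y = [139/131, 73/131]
P' = (I − K·H)·P̄ = [1145/131 -81/131; -81/131 96/131]

x' = [139/131, 73/131]
P' = [1145/131 -81/131; -81/131 96/131]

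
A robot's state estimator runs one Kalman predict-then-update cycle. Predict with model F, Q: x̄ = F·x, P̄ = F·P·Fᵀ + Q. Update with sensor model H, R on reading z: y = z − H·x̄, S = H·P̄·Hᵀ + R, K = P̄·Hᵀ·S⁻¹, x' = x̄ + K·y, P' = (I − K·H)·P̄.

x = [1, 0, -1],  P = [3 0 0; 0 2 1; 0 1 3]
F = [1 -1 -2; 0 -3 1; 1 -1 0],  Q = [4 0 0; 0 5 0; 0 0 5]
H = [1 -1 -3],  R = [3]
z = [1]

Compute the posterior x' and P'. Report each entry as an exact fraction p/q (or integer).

x̄ = F·x = [3, -1, 1]
P̄ = F·P·Fᵀ + Q = [25 5 7; 5 20 5; 7 5 10]
y = z − H·x̄ = [0]
S = H·P̄·Hᵀ + R = [116]
K = P̄·Hᵀ·S⁻¹ = [-1/116; -15/58; -7/29]
x' = x̄ + K·y = [3, -1, 1]
P' = (I − K·H)·P̄ = [2899/116 275/58 196/29; 275/58 355/29 -65/29; 196/29 -65/29 94/29]

x' = [3, -1, 1]
P' = [2899/116 275/58 196/29; 275/58 355/29 -65/29; 196/29 -65/29 94/29]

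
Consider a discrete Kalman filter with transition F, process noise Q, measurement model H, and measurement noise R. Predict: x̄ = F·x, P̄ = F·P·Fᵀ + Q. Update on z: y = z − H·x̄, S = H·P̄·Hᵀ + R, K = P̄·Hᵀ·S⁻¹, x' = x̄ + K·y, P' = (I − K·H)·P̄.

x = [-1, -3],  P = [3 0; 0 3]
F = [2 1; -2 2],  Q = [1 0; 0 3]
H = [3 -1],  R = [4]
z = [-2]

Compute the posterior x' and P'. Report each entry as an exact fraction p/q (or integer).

x̄ = F·x = [-5, -4]
P̄ = F·P·Fᵀ + Q = [16 -6; -6 27]
y = z − H·x̄ = [9]
S = H·P̄·Hᵀ + R = [211]
K = P̄·Hᵀ·S⁻¹ = [54/211; -45/211]
x' = x̄ + K·y = [-569/211, -1249/211]
P' = (I − K·H)·P̄ = [460/211 1164/211; 1164/211 3672/211]

x' = [-569/211, -1249/211]
P' = [460/211 1164/211; 1164/211 3672/211]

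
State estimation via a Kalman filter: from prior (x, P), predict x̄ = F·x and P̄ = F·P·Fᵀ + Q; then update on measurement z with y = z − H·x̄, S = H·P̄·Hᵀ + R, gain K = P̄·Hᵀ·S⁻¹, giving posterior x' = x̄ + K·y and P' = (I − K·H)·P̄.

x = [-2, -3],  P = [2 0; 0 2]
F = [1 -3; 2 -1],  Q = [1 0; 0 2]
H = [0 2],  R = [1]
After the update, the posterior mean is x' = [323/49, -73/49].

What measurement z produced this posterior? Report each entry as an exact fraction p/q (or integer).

z = [-3]

x̄ = F·x = [7, -1]
P̄ = F·P·Fᵀ + Q = [21 10; 10 12]
S = H·P̄·Hᵀ + R = [49]
K = P̄·Hᵀ·S⁻¹ = [20/49; 24/49]
x' − x̄ = [-20/49, -24/49] = K·y
y = (KᵀK)⁻¹·Kᵀ·(x' − x̄) = [-1]
z = y + H·x̄ = [-1] + [-2] = [-3]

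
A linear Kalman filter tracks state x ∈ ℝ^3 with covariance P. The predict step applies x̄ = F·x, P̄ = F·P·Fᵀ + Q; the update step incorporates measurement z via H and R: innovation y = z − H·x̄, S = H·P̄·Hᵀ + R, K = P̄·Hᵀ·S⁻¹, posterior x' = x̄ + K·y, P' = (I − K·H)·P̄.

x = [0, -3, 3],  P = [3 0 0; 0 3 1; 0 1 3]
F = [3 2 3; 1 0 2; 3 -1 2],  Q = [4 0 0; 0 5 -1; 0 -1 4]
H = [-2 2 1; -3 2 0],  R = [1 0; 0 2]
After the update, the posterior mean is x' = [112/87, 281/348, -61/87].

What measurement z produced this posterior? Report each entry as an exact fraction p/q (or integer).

x̄ = F·x = [3, 6, 9]
P̄ = F·P·Fᵀ + Q = [82 31 40; 31 20 18; 40 18 42]
S = H·P̄·Hᵀ + R = [115 178; 178 448]
K = P̄·Hᵀ·S⁻¹ = [1244/4959 -2531/4959; 3821/9918 -5383/19836; 3514/4959 -2326/4959]
x' − x̄ = [-149/87, -1807/348, -844/87] = K·y
y = (KᵀK)⁻¹·Kᵀ·(x' − x̄) = [-17, -5]
z = y + H·x̄ = [-17, -5] + [15, 3] = [-2, -2]

z = [-2, -2]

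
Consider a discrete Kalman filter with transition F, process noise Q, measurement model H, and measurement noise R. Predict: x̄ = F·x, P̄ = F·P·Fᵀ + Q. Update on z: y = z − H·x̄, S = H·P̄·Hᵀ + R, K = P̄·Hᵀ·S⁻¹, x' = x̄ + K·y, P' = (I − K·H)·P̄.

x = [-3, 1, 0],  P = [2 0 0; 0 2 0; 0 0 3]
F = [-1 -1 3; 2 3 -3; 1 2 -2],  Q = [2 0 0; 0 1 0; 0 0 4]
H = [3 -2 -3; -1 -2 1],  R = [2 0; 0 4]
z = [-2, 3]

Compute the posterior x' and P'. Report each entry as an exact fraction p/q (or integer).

x̄ = F·x = [2, -3, -1]
P̄ = F·P·Fᵀ + Q = [33 -37 -24; -37 54 34; -24 34 26]
y = z − H·x̄ = [-17, 0]
S = H·P̄·Hᵀ + R = [2033 179; 179 43]
K = P̄·Hᵀ·S⁻¹ = [3746/27689 -4647/27689; -3590/27689 -8881/27689; -3076/27689 1214/27689]
x' = x̄ + K·y = [-8304/27689, -22037/27689, 24603/27689]
P' = (I − K·H)·P̄ = [74966/27689 6034/27689 68446/27689; 6034/27689 14219/27689 -1052/27689; 68446/27689 -1052/27689 71198/27689]

x' = [-8304/27689, -22037/27689, 24603/27689]
P' = [74966/27689 6034/27689 68446/27689; 6034/27689 14219/27689 -1052/27689; 68446/27689 -1052/27689 71198/27689]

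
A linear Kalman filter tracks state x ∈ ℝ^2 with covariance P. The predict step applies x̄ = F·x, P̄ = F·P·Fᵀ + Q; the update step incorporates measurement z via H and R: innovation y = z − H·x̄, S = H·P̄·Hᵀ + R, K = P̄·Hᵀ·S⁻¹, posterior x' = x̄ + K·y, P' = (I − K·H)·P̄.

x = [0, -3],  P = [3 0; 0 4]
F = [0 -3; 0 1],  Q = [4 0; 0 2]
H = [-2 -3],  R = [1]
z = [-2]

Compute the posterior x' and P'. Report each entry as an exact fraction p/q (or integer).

x̄ = F·x = [9, -3]
P̄ = F·P·Fᵀ + Q = [40 -12; -12 6]
y = z − H·x̄ = [7]
S = H·P̄·Hᵀ + R = [71]
K = P̄·Hᵀ·S⁻¹ = [-44/71; 6/71]
x' = x̄ + K·y = [331/71, -171/71]
P' = (I − K·H)·P̄ = [904/71 -588/71; -588/71 390/71]

x' = [331/71, -171/71]
P' = [904/71 -588/71; -588/71 390/71]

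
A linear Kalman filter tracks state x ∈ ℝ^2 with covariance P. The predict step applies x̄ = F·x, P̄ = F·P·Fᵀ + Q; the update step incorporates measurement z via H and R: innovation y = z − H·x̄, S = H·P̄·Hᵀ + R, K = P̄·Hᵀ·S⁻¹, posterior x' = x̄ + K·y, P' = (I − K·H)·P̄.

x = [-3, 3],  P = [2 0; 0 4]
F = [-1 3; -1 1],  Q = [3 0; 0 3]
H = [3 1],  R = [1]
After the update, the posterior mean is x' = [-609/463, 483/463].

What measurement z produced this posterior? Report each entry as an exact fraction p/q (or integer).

z = [-3]

x̄ = F·x = [12, 6]
P̄ = F·P·Fᵀ + Q = [41 14; 14 9]
S = H·P̄·Hᵀ + R = [463]
K = P̄·Hᵀ·S⁻¹ = [137/463; 51/463]
x' − x̄ = [-6165/463, -2295/463] = K·y
y = (KᵀK)⁻¹·Kᵀ·(x' − x̄) = [-45]
z = y + H·x̄ = [-45] + [42] = [-3]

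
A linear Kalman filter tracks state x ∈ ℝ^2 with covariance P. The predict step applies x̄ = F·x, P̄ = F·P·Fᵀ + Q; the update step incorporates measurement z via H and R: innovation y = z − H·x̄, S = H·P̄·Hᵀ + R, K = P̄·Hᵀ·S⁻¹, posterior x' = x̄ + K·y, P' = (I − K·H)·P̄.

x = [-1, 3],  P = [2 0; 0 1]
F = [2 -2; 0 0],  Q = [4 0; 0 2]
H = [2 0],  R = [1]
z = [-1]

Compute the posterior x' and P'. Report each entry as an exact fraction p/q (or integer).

x̄ = F·x = [-8, 0]
P̄ = F·P·Fᵀ + Q = [16 0; 0 2]
y = z − H·x̄ = [15]
S = H·P̄·Hᵀ + R = [65]
K = P̄·Hᵀ·S⁻¹ = [32/65; 0]
x' = x̄ + K·y = [-8/13, 0]
P' = (I − K·H)·P̄ = [16/65 0; 0 2]

x' = [-8/13, 0]
P' = [16/65 0; 0 2]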